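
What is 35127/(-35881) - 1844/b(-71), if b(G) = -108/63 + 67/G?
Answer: 32837385541/47398801 ≈ 692.79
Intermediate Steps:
b(G) = -12/7 + 67/G (b(G) = -108*1/63 + 67/G = -12/7 + 67/G)
35127/(-35881) - 1844/b(-71) = 35127/(-35881) - 1844/(-12/7 + 67/(-71)) = 35127*(-1/35881) - 1844/(-12/7 + 67*(-1/71)) = -35127/35881 - 1844/(-12/7 - 67/71) = -35127/35881 - 1844/(-1321/497) = -35127/35881 - 1844*(-497/1321) = -35127/35881 + 916468/1321 = 32837385541/47398801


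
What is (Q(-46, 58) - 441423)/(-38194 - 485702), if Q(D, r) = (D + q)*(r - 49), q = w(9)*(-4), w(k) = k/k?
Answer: 147291/174632 ≈ 0.84344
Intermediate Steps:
w(k) = 1
q = -4 (q = 1*(-4) = -4)
Q(D, r) = (-49 + r)*(-4 + D) (Q(D, r) = (D - 4)*(r - 49) = (-4 + D)*(-49 + r) = (-49 + r)*(-4 + D))
(Q(-46, 58) - 441423)/(-38194 - 485702) = ((196 - 49*(-46) - 4*58 - 46*58) - 441423)/(-38194 - 485702) = ((196 + 2254 - 232 - 2668) - 441423)/(-523896) = (-450 - 441423)*(-1/523896) = -441873*(-1/523896) = 147291/174632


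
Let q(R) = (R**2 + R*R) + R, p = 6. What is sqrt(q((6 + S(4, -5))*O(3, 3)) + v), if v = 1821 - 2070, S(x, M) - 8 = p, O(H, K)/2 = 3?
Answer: sqrt(28671) ≈ 169.33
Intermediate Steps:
O(H, K) = 6 (O(H, K) = 2*3 = 6)
S(x, M) = 14 (S(x, M) = 8 + 6 = 14)
q(R) = R + 2*R**2 (q(R) = (R**2 + R**2) + R = 2*R**2 + R = R + 2*R**2)
v = -249
sqrt(q((6 + S(4, -5))*O(3, 3)) + v) = sqrt(((6 + 14)*6)*(1 + 2*((6 + 14)*6)) - 249) = sqrt((20*6)*(1 + 2*(20*6)) - 249) = sqrt(120*(1 + 2*120) - 249) = sqrt(120*(1 + 240) - 249) = sqrt(120*241 - 249) = sqrt(28920 - 249) = sqrt(28671)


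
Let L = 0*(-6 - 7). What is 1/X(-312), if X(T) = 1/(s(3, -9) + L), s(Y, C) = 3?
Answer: 3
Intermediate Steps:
L = 0 (L = 0*(-13) = 0)
X(T) = ⅓ (X(T) = 1/(3 + 0) = 1/3 = ⅓)
1/X(-312) = 1/(⅓) = 3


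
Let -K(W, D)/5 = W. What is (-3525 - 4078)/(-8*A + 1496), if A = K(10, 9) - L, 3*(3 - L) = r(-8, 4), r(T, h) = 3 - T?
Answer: -22809/5672 ≈ -4.0213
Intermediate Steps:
K(W, D) = -5*W
L = -⅔ (L = 3 - (3 - 1*(-8))/3 = 3 - (3 + 8)/3 = 3 - ⅓*11 = 3 - 11/3 = -⅔ ≈ -0.66667)
A = -148/3 (A = -5*10 - 1*(-⅔) = -50 + ⅔ = -148/3 ≈ -49.333)
(-3525 - 4078)/(-8*A + 1496) = (-3525 - 4078)/(-8*(-148/3) + 1496) = -7603/(1184/3 + 1496) = -7603/5672/3 = -7603*3/5672 = -22809/5672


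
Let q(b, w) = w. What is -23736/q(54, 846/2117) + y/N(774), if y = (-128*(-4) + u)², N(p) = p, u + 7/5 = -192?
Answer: -17966175299/303150 ≈ -59265.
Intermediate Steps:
u = -967/5 (u = -7/5 - 192 = -967/5 ≈ -193.40)
y = 2537649/25 (y = (-128*(-4) - 967/5)² = (512 - 967/5)² = (1593/5)² = 2537649/25 ≈ 1.0151e+5)
-23736/q(54, 846/2117) + y/N(774) = -23736/(846/2117) + (2537649/25)/774 = -23736/(846*(1/2117)) + (2537649/25)*(1/774) = -23736/846/2117 + 281961/2150 = -23736*2117/846 + 281961/2150 = -8374852/141 + 281961/2150 = -17966175299/303150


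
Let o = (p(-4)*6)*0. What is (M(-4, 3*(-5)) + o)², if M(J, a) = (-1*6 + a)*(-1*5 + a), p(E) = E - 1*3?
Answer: 176400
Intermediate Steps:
p(E) = -3 + E (p(E) = E - 3 = -3 + E)
M(J, a) = (-6 + a)*(-5 + a)
o = 0 (o = ((-3 - 4)*6)*0 = -7*6*0 = -42*0 = 0)
(M(-4, 3*(-5)) + o)² = ((30 + (3*(-5))² - 33*(-5)) + 0)² = ((30 + (-15)² - 11*(-15)) + 0)² = ((30 + 225 + 165) + 0)² = (420 + 0)² = 420² = 176400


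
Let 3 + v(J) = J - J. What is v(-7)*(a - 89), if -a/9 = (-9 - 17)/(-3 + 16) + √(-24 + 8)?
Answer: 213 + 108*I ≈ 213.0 + 108.0*I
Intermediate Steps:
v(J) = -3 (v(J) = -3 + (J - J) = -3 + 0 = -3)
a = 18 - 36*I (a = -9*((-9 - 17)/(-3 + 16) + √(-24 + 8)) = -9*(-26/13 + √(-16)) = -9*(-26*1/13 + 4*I) = -9*(-2 + 4*I) = 18 - 36*I ≈ 18.0 - 36.0*I)
v(-7)*(a - 89) = -3*((18 - 36*I) - 89) = -3*(-71 - 36*I) = 213 + 108*I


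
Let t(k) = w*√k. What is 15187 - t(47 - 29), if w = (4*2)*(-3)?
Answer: 15187 + 72*√2 ≈ 15289.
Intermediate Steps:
w = -24 (w = 8*(-3) = -24)
t(k) = -24*√k
15187 - t(47 - 29) = 15187 - (-24)*√(47 - 29) = 15187 - (-24)*√18 = 15187 - (-24)*3*√2 = 15187 - (-72)*√2 = 15187 + 72*√2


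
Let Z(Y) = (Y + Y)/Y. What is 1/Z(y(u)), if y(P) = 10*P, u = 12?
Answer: 1/2 ≈ 0.50000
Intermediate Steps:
Z(Y) = 2 (Z(Y) = (2*Y)/Y = 2)
1/Z(y(u)) = 1/2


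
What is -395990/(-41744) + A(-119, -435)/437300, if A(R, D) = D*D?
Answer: 905327177/91273256 ≈ 9.9189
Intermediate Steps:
A(R, D) = D**2
-395990/(-41744) + A(-119, -435)/437300 = -395990/(-41744) + (-435)**2/437300 = -395990*(-1/41744) + 189225*(1/437300) = 197995/20872 + 7569/17492 = 905327177/91273256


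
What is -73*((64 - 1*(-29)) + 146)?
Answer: -17447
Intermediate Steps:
-73*((64 - 1*(-29)) + 146) = -73*((64 + 29) + 146) = -73*(93 + 146) = -73*239 = -17447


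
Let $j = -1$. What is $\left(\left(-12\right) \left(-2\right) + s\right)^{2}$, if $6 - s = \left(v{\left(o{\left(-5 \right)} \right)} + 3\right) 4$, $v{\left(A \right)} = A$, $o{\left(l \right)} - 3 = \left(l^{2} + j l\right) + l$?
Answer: $8836$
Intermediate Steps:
$o{\left(l \right)} = 3 + l^{2}$ ($o{\left(l \right)} = 3 + \left(\left(l^{2} - l\right) + l\right) = 3 + l^{2}$)
$s = -118$ ($s = 6 - \left(\left(3 + \left(-5\right)^{2}\right) + 3\right) 4 = 6 - \left(\left(3 + 25\right) + 3\right) 4 = 6 - \left(28 + 3\right) 4 = 6 - 31 \cdot 4 = 6 - 124 = -118$)
$\left(\left(-12\right) \left(-2\right) + s\right)^{2} = \left(\left(-12\right) \left(-2\right) - 118\right)^{2} = \left(24 - 118\right)^{2} = \left(-94\right)^{2} = 8836$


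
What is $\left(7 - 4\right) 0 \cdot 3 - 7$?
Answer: $-7$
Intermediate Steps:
$\left(7 - 4\right) 0 \cdot 3 - 7 = 3 \cdot 0 - 7 = 0 - 7 = -7$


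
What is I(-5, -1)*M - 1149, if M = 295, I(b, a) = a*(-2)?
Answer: -559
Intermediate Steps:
I(b, a) = -2*a
I(-5, -1)*M - 1149 = -2*(-1)*295 - 1149 = 2*295 - 1149 = 590 - 1149 = -559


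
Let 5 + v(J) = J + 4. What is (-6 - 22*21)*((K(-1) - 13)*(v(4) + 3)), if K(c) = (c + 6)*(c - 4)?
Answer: 106704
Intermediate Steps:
v(J) = -1 + J (v(J) = -5 + (J + 4) = -5 + (4 + J) = -1 + J)
K(c) = (-4 + c)*(6 + c) (K(c) = (6 + c)*(-4 + c) = (-4 + c)*(6 + c))
(-6 - 22*21)*((K(-1) - 13)*(v(4) + 3)) = (-6 - 22*21)*(((-24 + (-1)**2 + 2*(-1)) - 13)*((-1 + 4) + 3)) = (-6 - 462)*(((-24 + 1 - 2) - 13)*(3 + 3)) = -468*(-25 - 13)*6 = -(-17784)*6 = -468*(-228) = 106704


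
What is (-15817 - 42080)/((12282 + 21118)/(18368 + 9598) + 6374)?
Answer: -115653393/12734906 ≈ -9.0816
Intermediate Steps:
(-15817 - 42080)/((12282 + 21118)/(18368 + 9598) + 6374) = -57897/(33400/27966 + 6374) = -57897/(33400*(1/27966) + 6374) = -57897/(16700/13983 + 6374) = -57897/89144342/13983 = -57897*13983/89144342 = -115653393/12734906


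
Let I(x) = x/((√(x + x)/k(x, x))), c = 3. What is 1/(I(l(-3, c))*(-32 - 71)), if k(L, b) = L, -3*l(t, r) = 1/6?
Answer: -108*I/103 ≈ -1.0485*I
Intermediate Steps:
l(t, r) = -1/18 (l(t, r) = -⅓/6 = -⅓*⅙ = -1/18)
I(x) = √2*x^(3/2)/2 (I(x) = x/((√(x + x)/x)) = x/((√(2*x)/x)) = x/(((√2*√x)/x)) = x/((√2/√x)) = x*(√2*√x/2) = √2*x^(3/2)/2)
1/(I(l(-3, c))*(-32 - 71)) = 1/((√2*(-1/18)^(3/2)/2)*(-32 - 71)) = 1/((√2*(-I*√2/108)/2)*(-103)) = 1/(-I/108*(-103)) = 1/(103*I/108) = -108*I/103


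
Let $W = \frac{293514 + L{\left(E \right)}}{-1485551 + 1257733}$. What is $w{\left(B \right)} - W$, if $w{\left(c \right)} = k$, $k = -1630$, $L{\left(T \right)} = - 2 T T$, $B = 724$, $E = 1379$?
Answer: $- \frac{187426554}{113909} \approx -1645.4$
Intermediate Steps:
$L{\left(T \right)} = - 2 T^{2}$
$W = \frac{1754884}{113909}$ ($W = \frac{293514 - 2 \cdot 1379^{2}}{-1485551 + 1257733} = \frac{293514 - 3803282}{-227818} = \left(293514 - 3803282\right) \left(- \frac{1}{227818}\right) = \left(-3509768\right) \left(- \frac{1}{227818}\right) = \frac{1754884}{113909} \approx 15.406$)
$w{\left(c \right)} = -1630$
$w{\left(B \right)} - W = -1630 - \frac{1754884}{113909} = - \frac{187426554}{113909}$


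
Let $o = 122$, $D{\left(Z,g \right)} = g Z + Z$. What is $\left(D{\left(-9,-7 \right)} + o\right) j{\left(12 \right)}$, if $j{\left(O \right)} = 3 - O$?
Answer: $-1584$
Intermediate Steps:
$D{\left(Z,g \right)} = Z + Z g$ ($D{\left(Z,g \right)} = Z g + Z = Z + Z g$)
$\left(D{\left(-9,-7 \right)} + o\right) j{\left(12 \right)} = \left(- 9 \left(1 - 7\right) + 122\right) \left(3 - 12\right) = \left(\left(-9\right) \left(-6\right) + 122\right) \left(3 - 12\right) = \left(54 + 122\right) \left(-9\right) = 176 \left(-9\right) = -1584$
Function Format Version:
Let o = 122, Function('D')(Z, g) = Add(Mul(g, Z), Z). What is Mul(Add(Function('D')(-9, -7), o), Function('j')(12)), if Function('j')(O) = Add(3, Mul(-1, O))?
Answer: -1584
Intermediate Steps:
Function('D')(Z, g) = Add(Z, Mul(Z, g)) (Function('D')(Z, g) = Add(Mul(Z, g), Z) = Add(Z, Mul(Z, g)))
Mul(Add(Function('D')(-9, -7), o), Function('j')(12)) = Mul(Add(Mul(-9, Add(1, -7)), 122), Add(3, Mul(-1, 12))) = Mul(Add(Mul(-9, -6), 122), Add(3, -12)) = Mul(Add(54, 122), -9) = Mul(176, -9) = -1584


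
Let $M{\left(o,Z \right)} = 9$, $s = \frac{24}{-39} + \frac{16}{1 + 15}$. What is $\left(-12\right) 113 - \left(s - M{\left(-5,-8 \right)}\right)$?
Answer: $- \frac{17516}{13} \approx -1347.4$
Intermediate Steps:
$s = \frac{5}{13}$ ($s = 24 \left(- \frac{1}{39}\right) + \frac{16}{16} = - \frac{8}{13} + 16 \cdot \frac{1}{16} = - \frac{8}{13} + 1 = \frac{5}{13} \approx 0.38462$)
$\left(-12\right) 113 - \left(s - M{\left(-5,-8 \right)}\right) = \left(-12\right) 113 + \left(9 - \frac{5}{13}\right) = -1356 + \left(9 - \frac{5}{13}\right) = -1356 + \frac{112}{13} = - \frac{17516}{13}$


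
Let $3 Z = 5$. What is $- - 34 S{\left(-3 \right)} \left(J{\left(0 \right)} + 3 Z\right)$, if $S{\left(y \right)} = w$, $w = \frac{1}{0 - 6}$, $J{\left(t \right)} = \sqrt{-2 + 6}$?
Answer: $- \frac{119}{3} \approx -39.667$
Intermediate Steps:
$Z = \frac{5}{3}$ ($Z = \frac{1}{3} \cdot 5 = \frac{5}{3} \approx 1.6667$)
$J{\left(t \right)} = 2$ ($J{\left(t \right)} = \sqrt{4} = 2$)
$w = - \frac{1}{6}$ ($w = \frac{1}{-6} = - \frac{1}{6} \approx -0.16667$)
$S{\left(y \right)} = - \frac{1}{6}$
$- - 34 S{\left(-3 \right)} \left(J{\left(0 \right)} + 3 Z\right) = - \left(-34\right) \left(- \frac{1}{6}\right) \left(2 + 3 \cdot \frac{5}{3}\right) = - \frac{17 \left(2 + 5\right)}{3} = - \frac{17 \cdot 7}{3} = \left(-1\right) \frac{119}{3} = - \frac{119}{3}$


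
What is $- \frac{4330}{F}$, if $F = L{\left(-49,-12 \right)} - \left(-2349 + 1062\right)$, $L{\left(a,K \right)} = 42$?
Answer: $- \frac{4330}{1329} \approx -3.2581$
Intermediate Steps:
$F = 1329$ ($F = 42 - \left(-2349 + 1062\right) = 42 - -1287 = 42 + 1287 = 1329$)
$- \frac{4330}{F} = - \frac{4330}{1329}$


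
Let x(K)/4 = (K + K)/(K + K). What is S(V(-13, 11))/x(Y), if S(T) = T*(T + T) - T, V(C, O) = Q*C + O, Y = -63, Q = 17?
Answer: 44205/2 ≈ 22103.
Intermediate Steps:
x(K) = 4 (x(K) = 4*((K + K)/(K + K)) = 4*((2*K)/((2*K))) = 4*((2*K)*(1/(2*K))) = 4*1 = 4)
V(C, O) = O + 17*C (V(C, O) = 17*C + O = O + 17*C)
S(T) = -T + 2*T**2 (S(T) = T*(2*T) - T = 2*T**2 - T = -T + 2*T**2)
S(V(-13, 11))/x(Y) = ((11 + 17*(-13))*(-1 + 2*(11 + 17*(-13))))/4 = ((11 - 221)*(-1 + 2*(11 - 221)))*(1/4) = -210*(-1 + 2*(-210))*(1/4) = -210*(-1 - 420)*(1/4) = -210*(-421)*(1/4) = 88410*(1/4) = 44205/2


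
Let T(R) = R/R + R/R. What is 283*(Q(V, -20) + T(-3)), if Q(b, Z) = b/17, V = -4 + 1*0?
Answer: 8490/17 ≈ 499.41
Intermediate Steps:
T(R) = 2 (T(R) = 1 + 1 = 2)
V = -4 (V = -4 + 0 = -4)
Q(b, Z) = b/17 (Q(b, Z) = b*(1/17) = b/17)
283*(Q(V, -20) + T(-3)) = 283*((1/17)*(-4) + 2) = 283*(-4/17 + 2) = 283*(30/17) = 8490/17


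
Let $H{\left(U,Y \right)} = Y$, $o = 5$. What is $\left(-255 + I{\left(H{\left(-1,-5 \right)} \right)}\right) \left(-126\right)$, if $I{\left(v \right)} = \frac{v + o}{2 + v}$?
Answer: $32130$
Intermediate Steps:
$I{\left(v \right)} = \frac{5 + v}{2 + v}$ ($I{\left(v \right)} = \frac{v + 5}{2 + v} = \frac{5 + v}{2 + v}$)
$\left(-255 + I{\left(H{\left(-1,-5 \right)} \right)}\right) \left(-126\right) = \left(-255 + \frac{5 - 5}{2 - 5}\right) \left(-126\right) = \left(-255 + \frac{1}{-3} \cdot 0\right) \left(-126\right) = \left(-255 - 0\right) \left(-126\right) = \left(-255 + 0\right) \left(-126\right) = \left(-255\right) \left(-126\right) = 32130$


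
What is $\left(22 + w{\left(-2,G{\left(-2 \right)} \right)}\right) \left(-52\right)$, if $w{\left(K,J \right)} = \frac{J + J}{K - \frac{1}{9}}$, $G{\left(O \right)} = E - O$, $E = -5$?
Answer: $- \frac{24544}{19} \approx -1291.8$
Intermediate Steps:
$G{\left(O \right)} = -5 - O$
$w{\left(K,J \right)} = \frac{2 J}{- \frac{1}{9} + K}$ ($w{\left(K,J \right)} = \frac{2 J}{K - \frac{1}{9}} = \frac{2 J}{- \frac{1}{9} + K}$)
$\left(22 + w{\left(-2,G{\left(-2 \right)} \right)}\right) \left(-52\right) = \left(22 + \frac{18 \left(-5 - -2\right)}{-1 + 9 \left(-2\right)}\right) \left(-52\right) = \left(22 + \frac{18 \left(-5 + 2\right)}{-1 - 18}\right) \left(-52\right) = \left(22 + 18 \left(-3\right) \frac{1}{-19}\right) \left(-52\right) = \left(22 + 18 \left(-3\right) \left(- \frac{1}{19}\right)\right) \left(-52\right) = \left(22 + \frac{54}{19}\right) \left(-52\right) = \frac{472}{19} \left(-52\right) = - \frac{24544}{19}$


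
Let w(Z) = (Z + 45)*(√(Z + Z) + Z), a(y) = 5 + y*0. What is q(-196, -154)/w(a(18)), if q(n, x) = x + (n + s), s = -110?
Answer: -46/15 + 46*√10/75 ≈ -1.1271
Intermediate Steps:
a(y) = 5 (a(y) = 5 + 0 = 5)
w(Z) = (45 + Z)*(Z + √2*√Z) (w(Z) = (45 + Z)*(√(2*Z) + Z) = (45 + Z)*(√2*√Z + Z) = (45 + Z)*(Z + √2*√Z))
q(n, x) = -110 + n + x (q(n, x) = x + (n - 110) = x + (-110 + n) = -110 + n + x)
q(-196, -154)/w(a(18)) = (-110 - 196 - 154)/(5² + 45*5 + √2*5^(3/2) + 45*√2*√5) = -460/(25 + 225 + √2*(5*√5) + 45*√10) = -460/(25 + 225 + 5*√10 + 45*√10) = -460/(250 + 50*√10)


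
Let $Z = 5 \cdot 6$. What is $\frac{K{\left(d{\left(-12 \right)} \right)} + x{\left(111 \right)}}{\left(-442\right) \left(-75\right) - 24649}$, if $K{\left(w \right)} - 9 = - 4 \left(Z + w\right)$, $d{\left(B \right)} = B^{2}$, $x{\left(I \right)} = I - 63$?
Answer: $- \frac{639}{8501} \approx -0.075168$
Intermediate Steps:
$Z = 30$
$x{\left(I \right)} = -63 + I$
$K{\left(w \right)} = -111 - 4 w$ ($K{\left(w \right)} = 9 - 4 \left(30 + w\right) = 9 - \left(120 + 4 w\right) = -111 - 4 w$)
$\frac{K{\left(d{\left(-12 \right)} \right)} + x{\left(111 \right)}}{\left(-442\right) \left(-75\right) - 24649} = \frac{\left(-111 - 4 \left(-12\right)^{2}\right) + \left(-63 + 111\right)}{\left(-442\right) \left(-75\right) - 24649} = \frac{\left(-111 - 576\right) + 48}{33150 - 24649} = \frac{\left(-111 - 576\right) + 48}{8501} = \left(-687 + 48\right) \frac{1}{8501} = \left(-639\right) \frac{1}{8501} = - \frac{639}{8501}$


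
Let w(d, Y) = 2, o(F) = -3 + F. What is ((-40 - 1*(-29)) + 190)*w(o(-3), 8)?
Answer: 358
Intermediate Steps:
((-40 - 1*(-29)) + 190)*w(o(-3), 8) = ((-40 - 1*(-29)) + 190)*2 = ((-40 + 29) + 190)*2 = (-11 + 190)*2 = 179*2 = 358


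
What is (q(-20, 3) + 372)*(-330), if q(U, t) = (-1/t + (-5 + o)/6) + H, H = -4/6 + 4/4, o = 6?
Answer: -122815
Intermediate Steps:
H = ⅓ (H = -4*⅙ + 4*(¼) = -⅔ + 1 = ⅓ ≈ 0.33333)
q(U, t) = ½ - 1/t (q(U, t) = (-1/t + (-5 + 6)/6) + ⅓ = (-1/t + 1*(⅙)) + ⅓ = (-1/t + ⅙) + ⅓ = (⅙ - 1/t) + ⅓ = ½ - 1/t)
(q(-20, 3) + 372)*(-330) = ((½)*(-2 + 3)/3 + 372)*(-330) = ((½)*(⅓)*1 + 372)*(-330) = (⅙ + 372)*(-330) = (2233/6)*(-330) = -122815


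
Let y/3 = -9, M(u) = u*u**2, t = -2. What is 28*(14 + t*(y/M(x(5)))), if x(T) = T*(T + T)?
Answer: 6125189/15625 ≈ 392.01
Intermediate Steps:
x(T) = 2*T**2 (x(T) = T*(2*T) = 2*T**2)
M(u) = u**3
y = -27 (y = 3*(-9) = -27)
28*(14 + t*(y/M(x(5)))) = 28*(14 - (-54)/((2*5**2)**3)) = 28*(14 - (-54)/((2*25)**3)) = 28*(14 - (-54)/(50**3)) = 28*(14 - (-54)/125000) = 28*(14 - 2*(-27/125000)) = 28*(14 + 27/62500) = 28*(875027/62500) = 6125189/15625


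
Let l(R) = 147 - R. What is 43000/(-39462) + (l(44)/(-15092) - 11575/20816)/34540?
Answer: -58324546782136997/53524856820832320 ≈ -1.0897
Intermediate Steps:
43000/(-39462) + (l(44)/(-15092) - 11575/20816)/34540 = 43000/(-39462) + ((147 - 1*44)/(-15092) - 11575/20816)/34540 = 43000*(-1/39462) + ((147 - 44)*(-1/15092) - 11575*1/20816)*(1/34540) = -21500/19731 + (103*(-1/15092) - 11575/20816)*(1/34540) = -21500/19731 + (-103/15092 - 11575/20816)*(1/34540) = -21500/19731 - 44208487/78538768*1/34540 = -21500/19731 - 44208487/2712729046720 = -58324546782136997/53524856820832320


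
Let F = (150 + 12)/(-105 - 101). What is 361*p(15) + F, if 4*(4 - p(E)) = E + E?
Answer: -260443/206 ≈ -1264.3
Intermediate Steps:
p(E) = 4 - E/2 (p(E) = 4 - (E + E)/4 = 4 - E/2)
F = -81/103 (F = 162/(-206) = 162*(-1/206) = -81/103 ≈ -0.78641)
361*p(15) + F = 361*(4 - 1/2*15) - 81/103 = 361*(4 - 15/2) - 81/103 = 361*(-7/2) - 81/103 = -2527/2 - 81/103 = -260443/206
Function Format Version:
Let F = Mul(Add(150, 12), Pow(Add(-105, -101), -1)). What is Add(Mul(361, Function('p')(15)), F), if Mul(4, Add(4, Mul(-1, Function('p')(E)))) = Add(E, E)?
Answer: Rational(-260443, 206) ≈ -1264.3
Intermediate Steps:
Function('p')(E) = Add(4, Mul(Rational(-1, 2), E)) (Function('p')(E) = Add(4, Mul(Rational(-1, 4), Add(E, E))) = Add(4, Mul(Rational(-1, 4), Mul(2, E))) = Add(4, Mul(Rational(-1, 2), E)))
F = Rational(-81, 103) (F = Mul(162, Pow(-206, -1)) = Mul(162, Rational(-1, 206)) = Rational(-81, 103) ≈ -0.78641)
Add(Mul(361, Function('p')(15)), F) = Add(Mul(361, Add(4, Mul(Rational(-1, 2), 15))), Rational(-81, 103)) = Add(Mul(361, Add(4, Rational(-15, 2))), Rational(-81, 103)) = Add(Mul(361, Rational(-7, 2)), Rational(-81, 103)) = Add(Rational(-2527, 2), Rational(-81, 103)) = Rational(-260443, 206)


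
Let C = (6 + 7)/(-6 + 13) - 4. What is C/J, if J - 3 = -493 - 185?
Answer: 1/315 ≈ 0.0031746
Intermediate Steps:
J = -675 (J = 3 + (-493 - 185) = 3 - 678 = -675)
C = -15/7 (C = 13/7 - 4 = -15/7 ≈ -2.1429)
C/J = -15/7/(-675) = -15/7*(-1/675) = 1/315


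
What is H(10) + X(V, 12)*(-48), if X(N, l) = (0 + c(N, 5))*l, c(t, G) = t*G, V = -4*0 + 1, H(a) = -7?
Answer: -2887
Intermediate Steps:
V = 1 (V = 0 + 1 = 1)
c(t, G) = G*t
X(N, l) = 5*N*l (X(N, l) = (0 + 5*N)*l = (5*N)*l = 5*N*l)
H(10) + X(V, 12)*(-48) = -7 + (5*1*12)*(-48) = -7 + 60*(-48) = -7 - 2880 = -2887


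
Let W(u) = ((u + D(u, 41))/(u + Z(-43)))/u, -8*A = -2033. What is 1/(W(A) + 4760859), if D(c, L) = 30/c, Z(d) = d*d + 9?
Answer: 69836804833/332483180853511619 ≈ 2.1005e-7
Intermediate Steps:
Z(d) = 9 + d² (Z(d) = d² + 9 = 9 + d²)
A = 2033/8 (A = -⅛*(-2033) = 2033/8 ≈ 254.13)
W(u) = (u + 30/u)/(u*(1858 + u)) (W(u) = ((u + 30/u)/(u + (9 + (-43)²)))/u = ((u + 30/u)/(u + (9 + 1849)))/u = ((u + 30/u)/(u + 1858))/u = ((u + 30/u)/(1858 + u))/u = (u + 30/u)/(u*(1858 + u)))
1/(W(A) + 4760859) = 1/((30 + (2033/8)²)/((2033/8)²*(1858 + 2033/8)) + 4760859) = 1/(64*(30 + 4133089/64)/(4133089*(16897/8)) + 4760859) = 1/((64/4133089)*(8/16897)*(4135009/64) + 4760859) = 1/(33080072/69836804833 + 4760859) = 1/(332483180853511619/69836804833) = 69836804833/332483180853511619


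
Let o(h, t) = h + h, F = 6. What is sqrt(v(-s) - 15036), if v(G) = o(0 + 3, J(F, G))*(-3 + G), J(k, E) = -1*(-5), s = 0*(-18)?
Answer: I*sqrt(15054) ≈ 122.69*I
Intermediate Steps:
s = 0
J(k, E) = 5
o(h, t) = 2*h
v(G) = -18 + 6*G (v(G) = (2*(0 + 3))*(-3 + G) = (2*3)*(-3 + G) = 6*(-3 + G) = -18 + 6*G)
sqrt(v(-s) - 15036) = sqrt((-18 + 6*(-1*0)) - 15036) = sqrt((-18 + 6*0) - 15036) = sqrt((-18 + 0) - 15036) = sqrt(-18 - 15036) = sqrt(-15054) = I*sqrt(15054)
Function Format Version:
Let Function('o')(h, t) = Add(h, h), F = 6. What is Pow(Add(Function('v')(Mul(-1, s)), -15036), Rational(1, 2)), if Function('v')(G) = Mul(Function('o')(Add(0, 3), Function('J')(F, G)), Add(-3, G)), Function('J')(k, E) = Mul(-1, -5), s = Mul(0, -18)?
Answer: Mul(I, Pow(15054, Rational(1, 2))) ≈ Mul(122.69, I)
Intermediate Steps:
s = 0
Function('J')(k, E) = 5
Function('o')(h, t) = Mul(2, h)
Function('v')(G) = Add(-18, Mul(6, G)) (Function('v')(G) = Mul(Mul(2, Add(0, 3)), Add(-3, G)) = Mul(Mul(2, 3), Add(-3, G)) = Mul(6, Add(-3, G)) = Add(-18, Mul(6, G)))
Pow(Add(Function('v')(Mul(-1, s)), -15036), Rational(1, 2)) = Pow(Add(Add(-18, Mul(6, Mul(-1, 0))), -15036), Rational(1, 2)) = Pow(Add(Add(-18, Mul(6, 0)), -15036), Rational(1, 2)) = Pow(Add(Add(-18, 0), -15036), Rational(1, 2)) = Pow(Add(-18, -15036), Rational(1, 2)) = Pow(-15054, Rational(1, 2)) = Mul(I, Pow(15054, Rational(1, 2)))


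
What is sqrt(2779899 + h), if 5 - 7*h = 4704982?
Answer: 2*sqrt(25820053)/7 ≈ 1451.8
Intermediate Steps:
h = -4704977/7 (h = 5/7 - 1/7*4704982 = 5/7 - 4704982/7 = -4704977/7 ≈ -6.7214e+5)
sqrt(2779899 + h) = sqrt(2779899 - 4704977/7) = sqrt(14754316/7) = 2*sqrt(25820053)/7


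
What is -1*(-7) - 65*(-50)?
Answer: 3257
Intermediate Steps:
-1*(-7) - 65*(-50) = 7 + 3250 = 3257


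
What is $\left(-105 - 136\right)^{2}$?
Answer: $58081$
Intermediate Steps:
$\left(-105 - 136\right)^{2} = \left(-241\right)^{2} = 58081$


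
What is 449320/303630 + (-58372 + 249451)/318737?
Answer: 20123222561/9677811531 ≈ 2.0793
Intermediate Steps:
449320/303630 + (-58372 + 249451)/318737 = 449320*(1/303630) + 191079*(1/318737) = 44932/30363 + 191079/318737 = 20123222561/9677811531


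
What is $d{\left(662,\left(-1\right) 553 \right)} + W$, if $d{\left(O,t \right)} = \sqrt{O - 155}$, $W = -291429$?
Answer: $-291429 + 13 \sqrt{3} \approx -2.9141 \cdot 10^{5}$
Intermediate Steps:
$d{\left(O,t \right)} = \sqrt{-155 + O}$
$d{\left(662,\left(-1\right) 553 \right)} + W = \sqrt{-155 + 662} - 291429 = \sqrt{507} - 291429 = 13 \sqrt{3} - 291429 = -291429 + 13 \sqrt{3}$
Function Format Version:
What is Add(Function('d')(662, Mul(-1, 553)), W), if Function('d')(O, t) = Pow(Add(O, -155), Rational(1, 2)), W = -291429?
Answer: Add(-291429, Mul(13, Pow(3, Rational(1, 2)))) ≈ -2.9141e+5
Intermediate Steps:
Function('d')(O, t) = Pow(Add(-155, O), Rational(1, 2))
Add(Function('d')(662, Mul(-1, 553)), W) = Add(Pow(Add(-155, 662), Rational(1, 2)), -291429) = Add(Pow(507, Rational(1, 2)), -291429) = Add(Mul(13, Pow(3, Rational(1, 2))), -291429) = Add(-291429, Mul(13, Pow(3, Rational(1, 2))))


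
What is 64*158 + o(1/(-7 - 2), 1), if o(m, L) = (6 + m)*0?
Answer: 10112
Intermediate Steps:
o(m, L) = 0
64*158 + o(1/(-7 - 2), 1) = 64*158 + 0 = 10112 + 0 = 10112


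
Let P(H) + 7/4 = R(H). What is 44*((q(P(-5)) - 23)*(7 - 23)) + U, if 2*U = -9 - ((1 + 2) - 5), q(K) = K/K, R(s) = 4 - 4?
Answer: 30969/2 ≈ 15485.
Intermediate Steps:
R(s) = 0
P(H) = -7/4 (P(H) = -7/4 + 0 = -7/4)
q(K) = 1
U = -7/2 (U = (-9 - ((1 + 2) - 5))/2 = (-9 - (3 - 5))/2 = (-9 - 1*(-2))/2 = (-9 + 2)/2 = (½)*(-7) = -7/2 ≈ -3.5000)
44*((q(P(-5)) - 23)*(7 - 23)) + U = 44*((1 - 23)*(7 - 23)) - 7/2 = 44*(-22*(-16)) - 7/2 = 44*352 - 7/2 = 15488 - 7/2 = 30969/2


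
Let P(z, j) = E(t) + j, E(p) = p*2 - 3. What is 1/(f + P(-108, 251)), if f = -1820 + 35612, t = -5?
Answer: 1/34030 ≈ 2.9386e-5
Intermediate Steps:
E(p) = -3 + 2*p (E(p) = 2*p - 3 = -3 + 2*p)
P(z, j) = -13 + j (P(z, j) = (-3 + 2*(-5)) + j = (-3 - 10) + j = -13 + j)
f = 33792
1/(f + P(-108, 251)) = 1/(33792 + (-13 + 251)) = 1/(33792 + 238) = 1/34030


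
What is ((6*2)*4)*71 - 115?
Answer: 3293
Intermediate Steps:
((6*2)*4)*71 - 115 = (12*4)*71 - 115 = 48*71 - 115 = 3408 - 115 = 3293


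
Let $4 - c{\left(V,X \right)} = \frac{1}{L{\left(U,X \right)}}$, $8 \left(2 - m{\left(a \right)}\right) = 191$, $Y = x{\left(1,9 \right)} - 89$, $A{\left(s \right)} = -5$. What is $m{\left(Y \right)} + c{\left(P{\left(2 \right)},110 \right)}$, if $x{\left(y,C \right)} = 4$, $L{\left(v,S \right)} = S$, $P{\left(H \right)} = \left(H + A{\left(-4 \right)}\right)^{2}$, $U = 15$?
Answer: $- \frac{7869}{440} \approx -17.884$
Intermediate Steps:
$P{\left(H \right)} = \left(-5 + H\right)^{2}$ ($P{\left(H \right)} = \left(H - 5\right)^{2} = \left(-5 + H\right)^{2}$)
$Y = -85$ ($Y = 4 - 89 = -85$)
$m{\left(a \right)} = - \frac{175}{8}$ ($m{\left(a \right)} = 2 - \frac{191}{8} = - \frac{175}{8}$)
$c{\left(V,X \right)} = 4 - \frac{1}{X}$
$m{\left(Y \right)} + c{\left(P{\left(2 \right)},110 \right)} = - \frac{175}{8} + \left(4 - \frac{1}{110}\right) = - \frac{175}{8} + \frac{439}{110} = - \frac{7869}{440}$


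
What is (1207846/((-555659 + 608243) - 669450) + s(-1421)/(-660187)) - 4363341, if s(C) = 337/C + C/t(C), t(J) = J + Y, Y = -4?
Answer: -599701097544885848031176/137440742869000725 ≈ -4.3633e+6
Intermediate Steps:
t(J) = -4 + J (t(J) = J - 4 = -4 + J)
s(C) = 337/C + C/(-4 + C)
(1207846/((-555659 + 608243) - 669450) + s(-1421)/(-660187)) - 4363341 = (1207846/((-555659 + 608243) - 669450) + (337/(-1421) - 1421/(-4 - 1421))/(-660187)) - 4363341 = (1207846/(52584 - 669450) + (337*(-1/1421) - 1421/(-1425))*(-1/660187)) - 4363341 = (1207846/(-616866) + (-337/1421 - 1421*(-1/1425))*(-1/660187)) - 4363341 = (1207846*(-1/616866) + (-337/1421 + 1421/1425)*(-1/660187)) - 4363341 = (-603923/308433 + (1539016/2024925)*(-1/660187)) - 4363341 = (-603923/308433 - 1539016/1336829160975) - 4363341 = -269114117355608951/137440742869000725 - 4363341 = -599701097544885848031176/137440742869000725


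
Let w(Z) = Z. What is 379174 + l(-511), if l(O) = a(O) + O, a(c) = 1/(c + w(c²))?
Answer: 98683364431/260610 ≈ 3.7866e+5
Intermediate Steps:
a(c) = 1/(c + c²)
l(O) = O + 1/(O*(1 + O)) (l(O) = 1/(O*(1 + O)) + O = O + 1/(O*(1 + O)))
379174 + l(-511) = 379174 + (-511 + 1/(-511 + (-511)²)) = 379174 + (-511 + 1/(-511 + 261121)) = 379174 + (-511 + 1/260610) = 379174 - 133171709/260610 = 98683364431/260610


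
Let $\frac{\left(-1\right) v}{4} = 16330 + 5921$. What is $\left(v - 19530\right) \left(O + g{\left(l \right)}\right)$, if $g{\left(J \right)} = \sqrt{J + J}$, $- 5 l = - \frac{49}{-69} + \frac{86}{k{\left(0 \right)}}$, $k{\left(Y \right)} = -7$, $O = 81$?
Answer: $-8791254 - \frac{36178 \sqrt{27004530}}{805} \approx -9.0248 \cdot 10^{6}$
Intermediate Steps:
$l = \frac{5591}{2415}$ ($l = - \frac{- \frac{49}{-69} + \frac{86}{-7}}{5} = - \frac{\left(-49\right) \left(- \frac{1}{69}\right) + 86 \left(- \frac{1}{7}\right)}{5} = - \frac{\frac{49}{69} - \frac{86}{7}}{5} = \left(- \frac{1}{5}\right) \left(- \frac{5591}{483}\right) = \frac{5591}{2415} \approx 2.3151$)
$g{\left(J \right)} = \sqrt{2} \sqrt{J}$ ($g{\left(J \right)} = \sqrt{2 J} = \sqrt{2} \sqrt{J}$)
$v = -89004$ ($v = - 4 \left(16330 + 5921\right) = \left(-4\right) 22251 = -89004$)
$\left(v - 19530\right) \left(O + g{\left(l \right)}\right) = \left(-89004 - 19530\right) \left(81 + \sqrt{2} \sqrt{\frac{5591}{2415}}\right) = - 108534 \left(81 + \sqrt{2} \frac{\sqrt{13502265}}{2415}\right) = - 108534 \left(81 + \frac{\sqrt{27004530}}{2415}\right) = -8791254 - \frac{36178 \sqrt{27004530}}{805}$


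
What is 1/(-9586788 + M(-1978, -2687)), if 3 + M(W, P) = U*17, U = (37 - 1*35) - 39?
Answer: -1/9587420 ≈ -1.0430e-7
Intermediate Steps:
U = -37 (U = (37 - 35) - 39 = 2 - 39 = -37)
M(W, P) = -632 (M(W, P) = -3 - 37*17 = -3 - 629 = -632)
1/(-9586788 + M(-1978, -2687)) = 1/(-9586788 - 632) = 1/(-9587420) = -1/9587420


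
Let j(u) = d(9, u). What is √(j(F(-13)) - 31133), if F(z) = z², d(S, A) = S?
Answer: 2*I*√7781 ≈ 176.42*I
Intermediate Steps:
j(u) = 9
√(j(F(-13)) - 31133) = √(9 - 31133) = √(-31124) = 2*I*√7781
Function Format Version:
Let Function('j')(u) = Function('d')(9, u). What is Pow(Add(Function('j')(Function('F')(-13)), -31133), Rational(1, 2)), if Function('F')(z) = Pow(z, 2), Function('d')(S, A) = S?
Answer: Mul(2, I, Pow(7781, Rational(1, 2))) ≈ Mul(176.42, I)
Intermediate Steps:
Function('j')(u) = 9
Pow(Add(Function('j')(Function('F')(-13)), -31133), Rational(1, 2)) = Pow(Add(9, -31133), Rational(1, 2)) = Pow(-31124, Rational(1, 2)) = Mul(2, I, Pow(7781, Rational(1, 2)))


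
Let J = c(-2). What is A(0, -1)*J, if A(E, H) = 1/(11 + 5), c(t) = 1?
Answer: 1/16 ≈ 0.062500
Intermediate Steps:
A(E, H) = 1/16
J = 1
A(0, -1)*J = (1/16)*1 = 1/16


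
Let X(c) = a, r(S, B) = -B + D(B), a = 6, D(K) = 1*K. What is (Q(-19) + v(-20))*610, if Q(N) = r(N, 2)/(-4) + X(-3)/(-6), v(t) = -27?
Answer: -17080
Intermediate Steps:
D(K) = K
r(S, B) = 0 (r(S, B) = -B + B = 0)
X(c) = 6
Q(N) = -1 (Q(N) = 0/(-4) + 6/(-6) = 0*(-¼) + 6*(-⅙) = 0 - 1 = -1)
(Q(-19) + v(-20))*610 = (-1 - 27)*610 = -28*610 = -17080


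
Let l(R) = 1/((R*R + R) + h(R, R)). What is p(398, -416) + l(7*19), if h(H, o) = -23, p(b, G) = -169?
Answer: -3008030/17799 ≈ -169.00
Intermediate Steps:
l(R) = 1/(-23 + R + R²) (l(R) = 1/((R*R + R) - 23) = 1/((R² + R) - 23) = 1/((R + R²) - 23) = 1/(-23 + R + R²))
p(398, -416) + l(7*19) = -169 + 1/(-23 + 7*19 + (7*19)²) = -169 + 1/(-23 + 133 + 133²) = -169 + 1/(-23 + 133 + 17689) = -169 + 1/17799 = -3008030/17799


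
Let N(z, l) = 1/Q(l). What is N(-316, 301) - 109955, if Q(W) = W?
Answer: -33096454/301 ≈ -1.0996e+5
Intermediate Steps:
N(z, l) = 1/l
N(-316, 301) - 109955 = 1/301 - 109955 = -33096454/301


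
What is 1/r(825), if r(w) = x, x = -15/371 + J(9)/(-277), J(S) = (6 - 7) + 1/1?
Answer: -371/15 ≈ -24.733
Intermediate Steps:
J(S) = 0 (J(S) = -1 + 1 = 0)
x = -15/371 (x = -15/371 + 0/(-277) = -15*1/371 + 0*(-1/277) = -15/371 + 0 = -15/371 ≈ -0.040431)
r(w) = -15/371
1/r(825) = 1/(-15/371) = -371/15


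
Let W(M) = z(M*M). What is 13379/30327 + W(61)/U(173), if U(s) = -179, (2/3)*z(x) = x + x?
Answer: -336145460/5428533 ≈ -61.922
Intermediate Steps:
z(x) = 3*x (z(x) = 3*(x + x)/2 = 3*(2*x)/2 = 3*x)
W(M) = 3*M**2 (W(M) = 3*(M*M) = 3*M**2)
13379/30327 + W(61)/U(173) = 13379/30327 + (3*61**2)/(-179) = 13379*(1/30327) + (3*3721)*(-1/179) = 13379/30327 + 11163*(-1/179) = 13379/30327 - 11163/179 = -336145460/5428533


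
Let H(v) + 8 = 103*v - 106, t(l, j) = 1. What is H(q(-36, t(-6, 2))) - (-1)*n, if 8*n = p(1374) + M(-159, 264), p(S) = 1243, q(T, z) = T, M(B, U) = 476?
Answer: -28857/8 ≈ -3607.1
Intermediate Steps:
H(v) = -114 + 103*v (H(v) = -8 + (103*v - 106) = -8 + (-106 + 103*v) = -114 + 103*v)
n = 1719/8 (n = (1243 + 476)/8 = (⅛)*1719 = 1719/8 ≈ 214.88)
H(q(-36, t(-6, 2))) - (-1)*n = (-114 + 103*(-36)) - (-1)*1719/8 = (-114 - 3708) - 1*(-1719/8) = -3822 + 1719/8 = -28857/8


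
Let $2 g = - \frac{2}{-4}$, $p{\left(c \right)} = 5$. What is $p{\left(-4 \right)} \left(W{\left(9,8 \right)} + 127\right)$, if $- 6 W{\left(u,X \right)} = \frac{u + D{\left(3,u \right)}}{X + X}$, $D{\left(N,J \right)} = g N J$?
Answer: $\frac{81175}{128} \approx 634.18$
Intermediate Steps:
$g = \frac{1}{4}$ ($g = \frac{\left(-2\right) \frac{1}{-4}}{2} = \frac{\left(-2\right) \left(- \frac{1}{4}\right)}{2} = \frac{1}{2} \cdot \frac{1}{2} = \frac{1}{4} \approx 0.25$)
$D{\left(N,J \right)} = \frac{J N}{4}$ ($D{\left(N,J \right)} = \frac{N}{4} J = \frac{J N}{4}$)
$W{\left(u,X \right)} = - \frac{7 u}{48 X}$ ($W{\left(u,X \right)} = - \frac{\left(u + \frac{1}{4} u 3\right) \frac{1}{X + X}}{6} = - \frac{\left(u + \frac{3 u}{4}\right) \frac{1}{2 X}}{6} = - \frac{\frac{7 u}{4} \frac{1}{2 X}}{6} = - \frac{\frac{7}{8} u \frac{1}{X}}{6} = - \frac{7 u}{48 X}$)
$p{\left(-4 \right)} \left(W{\left(9,8 \right)} + 127\right) = 5 \left(\left(- \frac{7}{48}\right) 9 \cdot \frac{1}{8} + 127\right) = 5 \left(- \frac{21}{128} + 127\right) = 5 \cdot \frac{16235}{128} = \frac{81175}{128}$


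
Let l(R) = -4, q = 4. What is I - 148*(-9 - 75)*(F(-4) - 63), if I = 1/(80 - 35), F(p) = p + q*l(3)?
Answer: -46433519/45 ≈ -1.0319e+6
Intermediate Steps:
F(p) = -16 + p (F(p) = p + 4*(-4) = p - 16 = -16 + p)
I = 1/45 ≈ 0.022222
I - 148*(-9 - 75)*(F(-4) - 63) = 1/45 - 148*(-9 - 75)*((-16 - 4) - 63) = 1/45 - (-12432)*(-20 - 63) = 1/45 - (-12432)*(-83) = 1/45 - 148*6972 = 1/45 - 1031856 = -46433519/45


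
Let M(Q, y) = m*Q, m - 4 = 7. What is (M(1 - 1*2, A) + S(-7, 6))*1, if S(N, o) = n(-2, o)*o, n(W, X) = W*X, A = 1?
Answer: -83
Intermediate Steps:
m = 11 (m = 4 + 7 = 11)
S(N, o) = -2*o**2 (S(N, o) = (-2*o)*o = -2*o**2)
M(Q, y) = 11*Q
(M(1 - 1*2, A) + S(-7, 6))*1 = (11*(1 - 1*2) - 2*6**2)*1 = (11*(1 - 2) - 2*36)*1 = (11*(-1) - 72)*1 = (-11 - 72)*1 = -83*1 = -83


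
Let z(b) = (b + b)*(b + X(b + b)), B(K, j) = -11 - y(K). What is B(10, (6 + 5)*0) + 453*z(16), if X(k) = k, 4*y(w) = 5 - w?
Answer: 2783193/4 ≈ 6.9580e+5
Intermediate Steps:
y(w) = 5/4 - w/4 (y(w) = (5 - w)/4 = 5/4 - w/4)
B(K, j) = -49/4 + K/4 (B(K, j) = -11 - (5/4 - K/4) = -11 + (-5/4 + K/4) = -49/4 + K/4)
z(b) = 6*b² (z(b) = (b + b)*(b + (b + b)) = (2*b)*(b + 2*b) = (2*b)*(3*b) = 6*b²)
B(10, (6 + 5)*0) + 453*z(16) = (-49/4 + (¼)*10) + 453*(6*16²) = (-49/4 + 5/2) + 453*(6*256) = -39/4 + 453*1536 = -39/4 + 695808 = 2783193/4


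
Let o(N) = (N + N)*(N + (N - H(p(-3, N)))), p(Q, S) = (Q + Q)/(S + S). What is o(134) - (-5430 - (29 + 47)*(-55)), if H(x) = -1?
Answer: 73342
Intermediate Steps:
p(Q, S) = Q/S (p(Q, S) = (2*Q)/((2*S)) = (2*Q)*(1/(2*S)) = Q/S)
o(N) = 2*N*(1 + 2*N) (o(N) = (N + N)*(N + (N - 1*(-1))) = (2*N)*(N + (N + 1)) = (2*N)*(N + (1 + N)) = (2*N)*(1 + 2*N) = 2*N*(1 + 2*N))
o(134) - (-5430 - (29 + 47)*(-55)) = 2*134*(1 + 2*134) - (-5430 - (29 + 47)*(-55)) = 2*134*(1 + 268) - (-5430 - 76*(-55)) = 2*134*269 - (-5430 - 1*(-4180)) = 72092 - (-5430 + 4180) = 72092 - 1*(-1250) = 72092 + 1250 = 73342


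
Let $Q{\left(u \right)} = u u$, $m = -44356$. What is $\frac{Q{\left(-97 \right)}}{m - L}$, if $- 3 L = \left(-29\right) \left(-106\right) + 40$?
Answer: $- \frac{9409}{43318} \approx -0.21721$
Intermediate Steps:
$L = -1038$ ($L = - \frac{\left(-29\right) \left(-106\right) + 40}{3} = - \frac{3074 + 40}{3} = \left(- \frac{1}{3}\right) 3114 = -1038$)
$Q{\left(u \right)} = u^{2}$
$\frac{Q{\left(-97 \right)}}{m - L} = \frac{\left(-97\right)^{2}}{-44356 - -1038} = \frac{9409}{-44356 + 1038} = \frac{9409}{-43318} = 9409 \left(- \frac{1}{43318}\right) = - \frac{9409}{43318}$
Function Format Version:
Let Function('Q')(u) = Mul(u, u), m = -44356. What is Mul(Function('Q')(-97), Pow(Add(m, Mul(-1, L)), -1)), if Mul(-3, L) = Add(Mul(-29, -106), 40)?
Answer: Rational(-9409, 43318) ≈ -0.21721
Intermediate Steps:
L = -1038 (L = Mul(Rational(-1, 3), Add(Mul(-29, -106), 40)) = Mul(Rational(-1, 3), Add(3074, 40)) = Mul(Rational(-1, 3), 3114) = -1038)
Function('Q')(u) = Pow(u, 2)
Mul(Function('Q')(-97), Pow(Add(m, Mul(-1, L)), -1)) = Mul(Pow(-97, 2), Pow(Add(-44356, Mul(-1, -1038)), -1)) = Mul(9409, Pow(Add(-44356, 1038), -1)) = Mul(9409, Pow(-43318, -1)) = Mul(9409, Rational(-1, 43318)) = Rational(-9409, 43318)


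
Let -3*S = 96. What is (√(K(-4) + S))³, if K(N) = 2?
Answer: -30*I*√30 ≈ -164.32*I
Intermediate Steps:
S = -32 (S = -⅓*96 = -32)
(√(K(-4) + S))³ = (√(2 - 32))³ = (√(-30))³ = (I*√30)³ = -30*I*√30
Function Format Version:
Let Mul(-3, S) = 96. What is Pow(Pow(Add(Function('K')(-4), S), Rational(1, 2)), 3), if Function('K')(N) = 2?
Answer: Mul(-30, I, Pow(30, Rational(1, 2))) ≈ Mul(-164.32, I)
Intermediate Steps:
S = -32 (S = Mul(Rational(-1, 3), 96) = -32)
Pow(Pow(Add(Function('K')(-4), S), Rational(1, 2)), 3) = Pow(Pow(Add(2, -32), Rational(1, 2)), 3) = Pow(Pow(-30, Rational(1, 2)), 3) = Pow(Mul(I, Pow(30, Rational(1, 2))), 3) = Mul(-30, I, Pow(30, Rational(1, 2)))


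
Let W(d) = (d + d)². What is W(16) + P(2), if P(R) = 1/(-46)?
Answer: 47103/46 ≈ 1024.0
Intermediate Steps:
P(R) = -1/46
W(d) = 4*d² (W(d) = (2*d)² = 4*d²)
W(16) + P(2) = 4*16² - 1/46 = 4*256 - 1/46 = 1024 - 1/46 = 47103/46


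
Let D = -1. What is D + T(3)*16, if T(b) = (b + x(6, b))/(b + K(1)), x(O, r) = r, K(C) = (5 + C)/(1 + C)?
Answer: 15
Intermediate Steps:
K(C) = (5 + C)/(1 + C)
T(b) = 2*b/(3 + b) (T(b) = (b + b)/(b + (5 + 1)/(1 + 1)) = (2*b)/(b + 6/2) = (2*b)/(b + (½)*6) = (2*b)/(b + 3) = (2*b)/(3 + b) = 2*b/(3 + b))
D + T(3)*16 = -1 + (2*3/(3 + 3))*16 = -1 + (2*3/6)*16 = -1 + (2*3*(⅙))*16 = -1 + 1*16 = -1 + 16 = 15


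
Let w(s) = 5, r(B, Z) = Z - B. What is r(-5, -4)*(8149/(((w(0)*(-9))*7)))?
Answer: -8149/315 ≈ -25.870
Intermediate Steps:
r(-5, -4)*(8149/(((w(0)*(-9))*7))) = (-4 - 1*(-5))*(8149/(((5*(-9))*7))) = (-4 + 5)*(8149/((-45*7))) = 1*(8149/(-315)) = 1*(8149*(-1/315)) = 1*(-8149/315) = -8149/315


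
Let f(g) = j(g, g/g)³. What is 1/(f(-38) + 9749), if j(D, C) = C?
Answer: 1/9750 ≈ 0.00010256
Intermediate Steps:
f(g) = 1 (f(g) = (g/g)³ = 1³ = 1)
1/(f(-38) + 9749) = 1/(1 + 9749) = 1/9750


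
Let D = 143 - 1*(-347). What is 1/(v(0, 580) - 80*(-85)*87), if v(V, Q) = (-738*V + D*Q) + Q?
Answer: 1/876380 ≈ 1.1411e-6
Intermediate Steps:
D = 490 (D = 143 + 347 = 490)
v(V, Q) = -738*V + 491*Q (v(V, Q) = (-738*V + 490*Q) + Q = -738*V + 491*Q)
1/(v(0, 580) - 80*(-85)*87) = 1/((-738*0 + 491*580) - 80*(-85)*87) = 1/((0 + 284780) + 6800*87) = 1/(284780 + 591600) = 1/876380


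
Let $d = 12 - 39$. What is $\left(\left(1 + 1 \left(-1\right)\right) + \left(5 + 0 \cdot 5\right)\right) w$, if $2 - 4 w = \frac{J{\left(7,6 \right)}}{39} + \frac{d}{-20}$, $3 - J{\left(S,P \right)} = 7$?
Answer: $\frac{587}{624} \approx 0.94071$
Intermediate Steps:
$J{\left(S,P \right)} = -4$ ($J{\left(S,P \right)} = 3 - 7 = -4$)
$d = -27$
$w = \frac{587}{3120}$ ($w = \frac{1}{2} - \frac{- \frac{4}{39} - \frac{27}{-20}}{4} = \frac{1}{2} - \frac{\left(-4\right) \frac{1}{39} - - \frac{27}{20}}{4} = \frac{1}{2} - \frac{- \frac{4}{39} + \frac{27}{20}}{4} = \frac{1}{2} - \frac{973}{3120} = \frac{587}{3120} \approx 0.18814$)
$\left(\left(1 + 1 \left(-1\right)\right) + \left(5 + 0 \cdot 5\right)\right) w = \left(\left(1 + 1 \left(-1\right)\right) + \left(5 + 0 \cdot 5\right)\right) \frac{587}{3120} = \left(\left(1 - 1\right) + \left(5 + 0\right)\right) \frac{587}{3120} = \left(0 + 5\right) \frac{587}{3120} = 5 \cdot \frac{587}{3120} = \frac{587}{624}$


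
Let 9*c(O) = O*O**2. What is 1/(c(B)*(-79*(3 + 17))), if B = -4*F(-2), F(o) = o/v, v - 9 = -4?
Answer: -225/161792 ≈ -0.0013907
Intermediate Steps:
v = 5 (v = 9 - 4 = 5)
F(o) = o/5
B = 8/5 (B = -4*(-2)/5 = -4*(-2/5) = 8/5 ≈ 1.6000)
c(O) = O**3/9 (c(O) = (O*O**2)/9 = O**3/9)
1/(c(B)*(-79*(3 + 17))) = 1/(((8/5)**3/9)*(-79*(3 + 17))) = 1/(((1/9)*(512/125))*(-79*20)) = 1/((512/1125)*(-1580)) = 1/(-161792/225) = -225/161792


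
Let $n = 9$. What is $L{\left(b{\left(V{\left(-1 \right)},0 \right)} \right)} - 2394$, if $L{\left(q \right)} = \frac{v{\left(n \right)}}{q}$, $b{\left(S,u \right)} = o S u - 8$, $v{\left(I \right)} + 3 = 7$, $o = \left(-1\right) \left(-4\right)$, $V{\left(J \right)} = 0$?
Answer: $- \frac{4789}{2} \approx -2394.5$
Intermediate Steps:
$o = 4$
$v{\left(I \right)} = 4$ ($v{\left(I \right)} = -3 + 7 = 4$)
$b{\left(S,u \right)} = -8 + 4 S u$ ($b{\left(S,u \right)} = 4 S u - 8 = -8 + 4 S u$)
$L{\left(q \right)} = \frac{4}{q}$
$L{\left(b{\left(V{\left(-1 \right)},0 \right)} \right)} - 2394 = \frac{4}{-8 + 4 \cdot 0 \cdot 0} - 2394 = \frac{4}{-8 + 0} - 2394 = \frac{4}{-8} - 2394 = 4 \left(- \frac{1}{8}\right) - 2394 = - \frac{1}{2} - 2394 = - \frac{4789}{2}$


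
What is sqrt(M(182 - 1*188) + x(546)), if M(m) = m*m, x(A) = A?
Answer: sqrt(582) ≈ 24.125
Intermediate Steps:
M(m) = m**2
sqrt(M(182 - 1*188) + x(546)) = sqrt((182 - 1*188)**2 + 546) = sqrt((182 - 188)**2 + 546) = sqrt((-6)**2 + 546) = sqrt(36 + 546) = sqrt(582)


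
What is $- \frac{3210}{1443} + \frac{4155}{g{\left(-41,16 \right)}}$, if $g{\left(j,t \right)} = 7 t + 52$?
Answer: $\frac{1823075}{78884} \approx 23.111$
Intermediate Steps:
$g{\left(j,t \right)} = 52 + 7 t$
$- \frac{3210}{1443} + \frac{4155}{g{\left(-41,16 \right)}} = - \frac{3210}{1443} + \frac{4155}{52 + 7 \cdot 16} = \left(-3210\right) \frac{1}{1443} + \frac{4155}{52 + 112} = - \frac{1070}{481} + \frac{4155}{164} = \frac{1823075}{78884}$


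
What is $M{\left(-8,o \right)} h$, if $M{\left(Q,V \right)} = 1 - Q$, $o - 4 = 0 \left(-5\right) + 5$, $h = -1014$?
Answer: $-9126$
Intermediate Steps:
$o = 9$ ($o = 4 + \left(0 \left(-5\right) + 5\right) = 4 + \left(0 + 5\right) = 4 + 5 = 9$)
$M{\left(-8,o \right)} h = \left(1 - -8\right) \left(-1014\right) = \left(1 + 8\right) \left(-1014\right) = 9 \left(-1014\right) = -9126$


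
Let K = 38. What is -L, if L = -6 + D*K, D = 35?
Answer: -1324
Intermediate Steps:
L = 1324 (L = -6 + 35*38 = -6 + 1330 = 1324)
-L = -1*1324 = -1324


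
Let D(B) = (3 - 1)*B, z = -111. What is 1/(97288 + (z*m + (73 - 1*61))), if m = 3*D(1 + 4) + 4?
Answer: 1/93526 ≈ 1.0692e-5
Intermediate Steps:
D(B) = 2*B
m = 34 (m = 3*(2*(1 + 4)) + 4 = 3*(2*5) + 4 = 3*10 + 4 = 30 + 4 = 34)
1/(97288 + (z*m + (73 - 1*61))) = 1/(97288 + (-111*34 + (73 - 1*61))) = 1/(97288 + (-3774 + (73 - 61))) = 1/(97288 + (-3774 + 12)) = 1/(97288 - 3762) = 1/93526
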